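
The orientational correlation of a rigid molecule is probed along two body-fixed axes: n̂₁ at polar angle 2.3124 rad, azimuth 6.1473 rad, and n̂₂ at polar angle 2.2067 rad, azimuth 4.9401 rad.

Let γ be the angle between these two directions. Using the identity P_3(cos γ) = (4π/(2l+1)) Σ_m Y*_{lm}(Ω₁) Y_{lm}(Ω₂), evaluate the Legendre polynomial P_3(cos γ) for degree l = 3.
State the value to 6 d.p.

-0.344753

Term-by-term m-sum for l=3 (normalisation 4π/7 = 1.795196):
  [-3]  conj(Y_{3,-3})(Ω₁) = 0.15358 - 0.06632j ; Y_{3,-3}(Ω₂) = -0.13715 - 0.16852j ; Δ = -0.03224 - 0.01678j
  [-2]  conj(Y_{3,-2})(Ω₁) = -0.36158 + 0.10076j ; Y_{3,-2}(Ω₂) = 0.35283 - 0.17280j ; Δ = -0.11016 + 0.09803j
  [-1]  conj(Y_{3,-1})(Ω₁) = 0.30253 - 0.04136j ; Y_{3,-1}(Ω₂) = 0.04482 + 0.19342j ; Δ = 0.02156 + 0.05666j
  [+0]  conj(Y_{3,0})(Ω₁) = 0.18116 + 0.00000j ; Y_{3,0}(Ω₂) = 0.27402 + 0.00000j ; Δ = 0.04964 + 0.00000j
  [+1]  conj(Y_{3,1})(Ω₁) = -0.30253 - 0.04136j ; Y_{3,1}(Ω₂) = -0.04482 + 0.19342j ; Δ = 0.02156 - 0.05666j
  [+2]  conj(Y_{3,2})(Ω₁) = -0.36158 - 0.10076j ; Y_{3,2}(Ω₂) = 0.35283 + 0.17280j ; Δ = -0.11016 - 0.09803j
  [+3]  conj(Y_{3,3})(Ω₁) = -0.15358 - 0.06632j ; Y_{3,3}(Ω₂) = 0.13715 - 0.16852j ; Δ = -0.03224 + 0.01678j
Σ over m = -0.19204 + 0.00000j; ×(4π/7) → -0.34475 + 0.00000j. Real part: -0.344753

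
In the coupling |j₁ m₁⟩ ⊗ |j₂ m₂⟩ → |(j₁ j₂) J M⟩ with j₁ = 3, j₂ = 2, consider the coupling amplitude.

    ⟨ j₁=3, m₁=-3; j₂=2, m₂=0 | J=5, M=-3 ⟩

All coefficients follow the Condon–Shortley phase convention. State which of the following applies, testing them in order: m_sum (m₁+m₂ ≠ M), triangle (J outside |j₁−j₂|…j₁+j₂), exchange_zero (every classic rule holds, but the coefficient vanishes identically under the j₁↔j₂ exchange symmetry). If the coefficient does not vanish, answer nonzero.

nonzero

m-sum: m₁+m₂ = -3+0 = -3, M = -3  ✓
triangle: |j₁−j₂| = 1 ≤ J = 5 ≤ j₁+j₂ = 5  ✓
exchange: j₁≠j₂ or m₁≠m₂ — the exchange symmetry imposes no constraint here
value check: CG = +√(2/15) = +0.365148 ≠ 0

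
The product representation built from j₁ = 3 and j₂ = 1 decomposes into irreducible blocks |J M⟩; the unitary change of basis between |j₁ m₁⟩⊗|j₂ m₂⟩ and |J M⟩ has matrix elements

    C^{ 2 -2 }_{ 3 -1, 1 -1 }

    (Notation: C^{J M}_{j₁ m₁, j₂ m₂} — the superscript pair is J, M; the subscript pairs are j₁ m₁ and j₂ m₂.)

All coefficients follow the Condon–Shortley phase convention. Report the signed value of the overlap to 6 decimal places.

+√(1/21) = +0.218218

triangle: 2!*4!*0!/7! = 48/5040
(j±m)!: 2!*4!*0!*2!*0!*4! = 2304
prefactor² = (2J+1)*Δ*N² = 768/7
  k=0: +1/(0!*2!*4!*0!*0!*0!) = 1/48
Σ = 1/48  ⇒  CG² = 768/7*(1/48)² = 1/21
CG = +√(1/21) = +0.218218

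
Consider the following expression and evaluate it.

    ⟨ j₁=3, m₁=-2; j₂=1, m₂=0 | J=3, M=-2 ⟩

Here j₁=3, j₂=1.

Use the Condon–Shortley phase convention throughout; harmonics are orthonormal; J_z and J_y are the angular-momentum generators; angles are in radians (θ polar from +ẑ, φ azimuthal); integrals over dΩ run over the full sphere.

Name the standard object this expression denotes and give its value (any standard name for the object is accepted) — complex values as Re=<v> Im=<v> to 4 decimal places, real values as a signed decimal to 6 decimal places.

This is a Clebsch–Gordan (vector-coupling) coefficient.
j₁+j₂−J=1  J+j₁−j₂=5  J−j₁+j₂=1  j₁+j₂+J+1=8
(j₁±m₁, j₂±m₂, J±M) = (1,5,1,1,1,5)
P² = 300
sum k=0..1:
  [0] +1/120 = 1/120
  [1] −1/24 = -1/24
S = -1/30
C² = P²·S² = 1/3 ; C = -0.577350

Clebsch–Gordan coefficient, −√(1/3) ≈ -0.577350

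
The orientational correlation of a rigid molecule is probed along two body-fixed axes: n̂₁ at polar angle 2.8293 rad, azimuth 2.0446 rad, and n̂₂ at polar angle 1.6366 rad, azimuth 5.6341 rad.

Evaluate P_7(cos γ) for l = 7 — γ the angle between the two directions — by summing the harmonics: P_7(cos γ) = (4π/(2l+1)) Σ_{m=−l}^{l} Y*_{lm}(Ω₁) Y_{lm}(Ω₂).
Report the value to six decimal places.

0.294088

Summing Y*_{l m}(θ₁,φ₁)·Y_{l m}(θ₂,φ₂) over m ∈ [−7, 7]; prefactor 4π/(2·7+1) = 0.837758:
  [-7]  conj(Y_{7,-7})(Ω₁) = -0.00002 + 0.00013j ; Y_{7,-7}(Ω₂) = -0.08274 - 0.48551j ; Δ = 0.00006 + 0.00000j
  [-6]  conj(Y_{7,-6})(Ω₁) = -0.00143 + 0.00044j ; Y_{7,-6}(Ω₂) = 0.08861 + 0.08304j ; Δ = -0.00016 - 0.00008j
  [-5]  conj(Y_{7,-5})(Ω₁) = -0.00755 - 0.00775j ; Y_{7,-5}(Ω₂) = 0.34073 + 0.03551j ; Δ = -0.00230 - 0.00291j
  [-4]  conj(Y_{7,-4})(Ω₁) = 0.01740 - 0.05175j ; Y_{7,-4}(Ω₂) = -0.12041 + 0.07304j ; Δ = 0.00168 + 0.00750j
  [-3]  conj(Y_{7,-3})(Ω₁) = 0.19198 - 0.02889j ; Y_{7,-3}(Ω₂) = -0.10980 + 0.27776j ; Δ = -0.01305 + 0.05650j
  [-2]  conj(Y_{7,-2})(Ω₁) = 0.26791 + 0.37275j ; Y_{7,-2}(Ω₂) = -0.04007 - 0.14331j ; Δ = 0.04269 - 0.05333j
  [-1]  conj(Y_{7,-1})(Ω₁) = -0.26788 + 0.52244j ; Y_{7,-1}(Ω₂) = -0.22470 - 0.17050j ; Δ = 0.14927 - 0.07172j
  [+0]  conj(Y_{7,0})(Ω₁) = -0.03525 + 0.00000j ; Y_{7,0}(Ω₂) = 0.15110 + 0.00000j ; Δ = -0.00533 + 0.00000j
  [+1]  conj(Y_{7,1})(Ω₁) = 0.26788 + 0.52244j ; Y_{7,1}(Ω₂) = 0.22470 - 0.17050j ; Δ = 0.14927 + 0.07172j
  [+2]  conj(Y_{7,2})(Ω₁) = 0.26791 - 0.37275j ; Y_{7,2}(Ω₂) = -0.04007 + 0.14331j ; Δ = 0.04269 + 0.05333j
  [+3]  conj(Y_{7,3})(Ω₁) = -0.19198 - 0.02889j ; Y_{7,3}(Ω₂) = 0.10980 + 0.27776j ; Δ = -0.01305 - 0.05650j
  [+4]  conj(Y_{7,4})(Ω₁) = 0.01740 + 0.05175j ; Y_{7,4}(Ω₂) = -0.12041 - 0.07304j ; Δ = 0.00168 - 0.00750j
  [+5]  conj(Y_{7,5})(Ω₁) = 0.00755 - 0.00775j ; Y_{7,5}(Ω₂) = -0.34073 + 0.03551j ; Δ = -0.00230 + 0.00291j
  [+6]  conj(Y_{7,6})(Ω₁) = -0.00143 - 0.00044j ; Y_{7,6}(Ω₂) = 0.08861 - 0.08304j ; Δ = -0.00016 + 0.00008j
  [+7]  conj(Y_{7,7})(Ω₁) = 0.00002 + 0.00013j ; Y_{7,7}(Ω₂) = 0.08274 - 0.48551j ; Δ = 0.00006 - 0.00000j
Accumulated sum 0.35104 - 0.00000j; after 4π/(2l+1) scaling, 0.29409 - 0.00000j ⇒ P_7 = 0.294088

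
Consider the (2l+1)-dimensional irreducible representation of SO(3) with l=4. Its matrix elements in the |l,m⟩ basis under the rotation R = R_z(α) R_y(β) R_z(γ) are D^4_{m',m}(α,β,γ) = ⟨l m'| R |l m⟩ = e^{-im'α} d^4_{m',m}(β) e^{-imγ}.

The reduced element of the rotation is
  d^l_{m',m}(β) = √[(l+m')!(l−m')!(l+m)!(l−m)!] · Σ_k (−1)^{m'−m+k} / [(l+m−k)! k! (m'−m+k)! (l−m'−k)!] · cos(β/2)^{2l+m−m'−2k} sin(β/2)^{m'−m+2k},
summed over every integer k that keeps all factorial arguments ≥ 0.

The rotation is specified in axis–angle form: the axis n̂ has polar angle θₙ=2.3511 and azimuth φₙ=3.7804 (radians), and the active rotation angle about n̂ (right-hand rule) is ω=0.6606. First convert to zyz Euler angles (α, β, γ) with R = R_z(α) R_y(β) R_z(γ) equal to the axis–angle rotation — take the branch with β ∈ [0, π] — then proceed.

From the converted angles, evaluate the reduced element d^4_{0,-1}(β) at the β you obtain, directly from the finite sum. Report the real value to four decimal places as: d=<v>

Axis–angle → zyz. n̂ = (sinθₙcosφₙ, sinθₙsinφₙ, cosθₙ) = (-0.570555, -0.423747, -0.703495), ω = 0.6606.
R = I cosω + sinω [n̂]ₓ + (1−cosω) n̂n̂ᵀ gives
  R = [+0.858109, +0.482521, -0.175566; -0.380795, +0.827400, +0.412801; +0.344448, -0.287374, +0.893740]
β = atan2(√(R₁₃²+R₂₃²), R₃₃) = 0.465181; α = atan2(R₂₃, R₁₃) mod 2π = 1.972924; γ = atan2(R₃₂, −R₃₁) mod 2π = 3.836902
d^4_{0,-1}(β=0.4652) via the finite sum:
Half-angle: c=0.973073, s=0.230499. N=√(24·24·6·120)=643.987578
The bounds max(0,m−m')=0 and min(l+m,l−m')=3 give 4 terms
  k=0: (−1)^1·643.9876/(144)·0.9731^7·0.2305^1 = -0.851531
  k=1: (−1)^2·643.9876/(24)·0.9731^5·0.2305^3 = +0.286682
  k=2: (−1)^3·643.9876/(24)·0.9731^3·0.2305^5 = -0.016086
  k=3: (−1)^4·643.9876/(144)·0.9731^1·0.2305^7 = +0.000150
d^4_{0,-1}(0.4652) = -0.851531 +0.286682 -0.016086 +0.000150 = -0.580785

d=-0.5808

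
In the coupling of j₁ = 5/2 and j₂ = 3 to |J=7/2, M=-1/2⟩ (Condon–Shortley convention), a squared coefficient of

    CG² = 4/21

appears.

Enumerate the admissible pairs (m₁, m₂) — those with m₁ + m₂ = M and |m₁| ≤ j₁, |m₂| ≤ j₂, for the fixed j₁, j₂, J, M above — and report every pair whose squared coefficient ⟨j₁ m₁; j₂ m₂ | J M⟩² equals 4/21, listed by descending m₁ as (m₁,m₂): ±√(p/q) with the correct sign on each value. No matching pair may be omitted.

(-1/2,0): −√(4/21)

Admissible pairs with m₁+m₂ = M = -1/2: (-5/2,2), (-3/2,1), (-1/2,0), (1/2,-1), (3/2,-2), (5/2,-3)
  (m₁,m₂)=(5/2,-3): CG² = 2/21, CG = +√(2/21)
  (m₁,m₂)=(3/2,-2): CG² = 20/63, CG = +√(20/63)
  (m₁,m₂)=(1/2,-1): CG² = 1/63, CG = −√(1/63)
  (m₁,m₂)=(-1/2,0): CG² = 4/21, CG = −√(4/21)   ← matches the target
  (m₁,m₂)=(-3/2,1): CG² = 8/63, CG = +√(8/63)
  (m₁,m₂)=(-5/2,2): CG² = 16/63, CG = +√(16/63)
Pairs with CG² = 4/21: (-1/2,0): −√(4/21)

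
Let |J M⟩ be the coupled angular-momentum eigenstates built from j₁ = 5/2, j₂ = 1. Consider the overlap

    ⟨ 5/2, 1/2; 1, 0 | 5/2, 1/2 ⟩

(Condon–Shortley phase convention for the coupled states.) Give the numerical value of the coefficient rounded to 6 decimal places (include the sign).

√[6·1!4!1!/7! · 3!2!1!1!3!2!] = √(144/35)
  +(−1)^0/∏(0,1,2,1,2,0)! = 1/4  (running 1/4)
  +(−1)^1/∏(1,0,1,0,3,1)! = -1/6  (running 1/12)
⟨..|..⟩ = √(144/35)·(1/12) = +0.169031

+√(1/35) ≈ +0.169031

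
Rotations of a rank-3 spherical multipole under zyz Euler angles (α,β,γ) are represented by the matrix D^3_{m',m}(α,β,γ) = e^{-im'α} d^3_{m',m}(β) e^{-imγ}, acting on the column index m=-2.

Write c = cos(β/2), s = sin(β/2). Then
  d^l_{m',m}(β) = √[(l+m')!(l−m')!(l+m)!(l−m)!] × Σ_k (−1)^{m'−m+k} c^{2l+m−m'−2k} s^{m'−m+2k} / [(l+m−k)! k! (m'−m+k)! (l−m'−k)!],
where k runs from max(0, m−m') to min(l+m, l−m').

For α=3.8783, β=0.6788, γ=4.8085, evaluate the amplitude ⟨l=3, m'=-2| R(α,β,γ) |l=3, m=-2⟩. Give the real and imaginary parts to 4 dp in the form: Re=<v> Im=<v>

Re=0.0251 Im=-0.2636

First d^3_{-2,-2}(β=0.6788), then the phase factors e^{-i(-2)α} and e^{-i(-2)γ}:
Half-angle: c=0.942955, s=0.332921. N=√(1·120·1·120)=120.000000
k: max(0,(-2)−(-2))=0 … min(3+(-2),3−(-2))=1
  k=0: (−1)^0·120.0000/(120)·0.9430^6·0.3329^0 = +0.702983
  k=1: (−1)^1·120.0000/(24)·0.9430^4·0.3329^2 = -0.438144
d^3_{-2,-2}(0.6788) = +0.702983 -0.438144 = +0.264839
Phases: e^{-i·(-2)·3.8783}=+0.097228+0.995262i, e^{-i·(-2)·4.8085}=-0.981582-0.191040i ⇒ D=+0.025080-0.263649i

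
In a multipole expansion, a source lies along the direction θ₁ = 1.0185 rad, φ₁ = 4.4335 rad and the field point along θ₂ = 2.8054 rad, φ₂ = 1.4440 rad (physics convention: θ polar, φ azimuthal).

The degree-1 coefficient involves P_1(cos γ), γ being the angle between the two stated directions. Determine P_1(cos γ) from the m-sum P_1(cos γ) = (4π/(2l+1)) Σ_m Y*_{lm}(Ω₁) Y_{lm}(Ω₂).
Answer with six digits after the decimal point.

-0.772878

Addition theorem: P_1(cos γ) = (4π/3) Σ_m Y*_{lm}(Ω₁) Y_{lm}(Ω₂), m = −1…1:
  m=-1: (-0.080969-0.282762i) × (+0.014413-0.113062i) = -0.033137+0.005079i  (running Σ = -0.033137+0.005079i)
  m=0: (+0.256342-0.000000i) × (-0.461249+0.000000i) = -0.118238+0.000000i  (running Σ = -0.151374+0.005079i)
  m=1: (+0.080969-0.282762i) × (-0.014413-0.113062i) = -0.033137-0.005079i  (running Σ = -0.184511+0.000000i)
Accumulated sum -0.184511+0.000000i; after 4π/(2l+1) scaling, -0.772878+0.000000i ⇒ P_1 = -0.772878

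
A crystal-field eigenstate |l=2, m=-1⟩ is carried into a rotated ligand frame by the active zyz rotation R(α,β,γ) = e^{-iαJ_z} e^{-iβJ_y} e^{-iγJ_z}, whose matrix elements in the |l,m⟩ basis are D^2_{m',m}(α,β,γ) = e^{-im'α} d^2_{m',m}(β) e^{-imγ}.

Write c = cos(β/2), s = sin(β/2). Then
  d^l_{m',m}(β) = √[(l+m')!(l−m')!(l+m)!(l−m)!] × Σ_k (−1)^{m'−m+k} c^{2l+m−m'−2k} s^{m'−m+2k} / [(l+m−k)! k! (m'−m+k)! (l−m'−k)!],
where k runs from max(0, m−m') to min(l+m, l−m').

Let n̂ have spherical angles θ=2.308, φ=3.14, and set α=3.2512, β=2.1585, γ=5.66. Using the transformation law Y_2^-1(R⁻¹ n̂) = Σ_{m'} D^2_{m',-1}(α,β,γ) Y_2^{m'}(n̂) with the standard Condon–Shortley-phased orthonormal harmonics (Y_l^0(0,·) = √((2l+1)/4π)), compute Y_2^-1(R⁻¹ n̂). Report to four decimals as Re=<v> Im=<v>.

Need the full column D^2_{m',-1} for m'=−2..2 at α=3.2512, β=2.1585, γ=5.6600.
cos(β/2)=0.471990, sin(β/2)=0.881604
d^2_{-2,-1}: single k=1 term ⇒ +0.185396;  D = +0.170473-0.072874i
d^2_{-1,-1}: k∈[0..1] ⇒ +0.049628 -0.519438 = -0.469809;  D = +0.409200-0.230816i
d^2_{0,-1}: k∈[0..1] ⇒ -0.227063 +0.792189 = +0.565126;  D = +0.458896-0.329821i
d^2_{1,-1}: k∈[0..1] ⇒ +0.519438 -0.604080 = -0.084642;  D = +0.062915-0.056621i
d^2_{2,-1}: single k=0 term ⇒ -0.646820;  D = -0.430571+0.482685i
Y_2^{m'}(θ=2.308,φ=3.14) and Σ D·Y over m':
  (+0.1705-0.0729i)·(+0.2117+0.0007i)  (+0.4092-0.2308i)·(+0.3845+0.0006i)  (+0.4589-0.3298i)·(+0.1122+0.0000i)  (+0.0629-0.0566i)·(-0.3845+0.0006i)  (-0.4306+0.4827i)·(+0.2117-0.0007i)
Y_2^-1(R⁻¹ n̂) = +0.130094-0.016508i

Re=0.1301 Im=-0.0165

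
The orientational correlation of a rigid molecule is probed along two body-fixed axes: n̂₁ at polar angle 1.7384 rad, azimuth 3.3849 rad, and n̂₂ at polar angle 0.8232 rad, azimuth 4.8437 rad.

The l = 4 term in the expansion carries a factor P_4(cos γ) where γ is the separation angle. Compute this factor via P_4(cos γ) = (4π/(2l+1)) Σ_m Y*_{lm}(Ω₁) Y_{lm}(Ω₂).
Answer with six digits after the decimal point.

Term-by-term m-sum for l=4 (normalisation 4π/9 = 1.396263):
  m=-4: (0.23532 + 0.34577j) × (0.11073 - 0.06417j) = 0.04824 + 0.02318j  (running Σ = 0.04824 + 0.02318j)
  m=-3: (0.14916 + 0.13346j) × (-0.12881 - 0.30989j) = 0.02215 - 0.06341j  (running Σ = 0.07039 - 0.04023j)
  m=-2: (-0.23146 - 0.12246j) × (-0.38839 + 0.10441j) = 0.10268 + 0.02339j  (running Σ = 0.17307 - 0.01683j)
  m=-1: (-0.21186 - 0.05259j) × (0.00728 + 0.05510j) = 0.00136 - 0.01206j  (running Σ = 0.17443 - 0.02889j)
  m=0: (0.23191 + 0.00000j) × (-0.35850 + 0.00000j) = -0.08314 + 0.00000j  (running Σ = 0.09129 - 0.02889j)
  m=1: (0.21186 - 0.05259j) × (-0.00728 + 0.05510j) = 0.00136 + 0.01206j  (running Σ = 0.09265 - 0.01683j)
  m=2: (-0.23146 + 0.12246j) × (-0.38839 - 0.10441j) = 0.10268 - 0.02339j  (running Σ = 0.19533 - 0.04023j)
  m=3: (-0.14916 + 0.13346j) × (0.12881 - 0.30989j) = 0.02215 + 0.06341j  (running Σ = 0.21748 + 0.02318j)
  m=4: (0.23532 - 0.34577j) × (0.11073 + 0.06417j) = 0.04824 - 0.02318j  (running Σ = 0.26572 - 0.00000j)
Total Σ_m = 0.26572 - 0.00000j. Multiply by 1.396263: 0.37102 - 0.00000j. P_4(cos γ) = 0.371018

0.371018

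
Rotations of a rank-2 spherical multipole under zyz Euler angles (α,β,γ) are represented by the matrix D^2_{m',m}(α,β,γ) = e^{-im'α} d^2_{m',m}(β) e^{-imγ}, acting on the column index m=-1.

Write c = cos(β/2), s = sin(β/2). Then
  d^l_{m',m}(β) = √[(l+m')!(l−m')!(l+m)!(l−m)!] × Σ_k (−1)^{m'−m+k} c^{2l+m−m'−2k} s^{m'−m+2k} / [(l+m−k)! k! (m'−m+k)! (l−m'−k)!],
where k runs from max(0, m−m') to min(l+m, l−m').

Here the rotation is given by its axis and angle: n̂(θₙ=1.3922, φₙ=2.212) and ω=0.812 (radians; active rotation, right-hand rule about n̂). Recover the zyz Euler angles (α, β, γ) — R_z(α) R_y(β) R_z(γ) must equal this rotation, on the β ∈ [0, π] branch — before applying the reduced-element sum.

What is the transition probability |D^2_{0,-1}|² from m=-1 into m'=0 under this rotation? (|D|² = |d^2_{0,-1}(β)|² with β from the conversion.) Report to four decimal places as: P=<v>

Axis–angle → zyz. n̂ = (sinθₙcosφₙ, sinθₙsinφₙ, cosθₙ) = (-0.588646, +0.788630, +0.177648), ω = 0.8120.
R = I cosω + sinω [n̂]ₓ + (1−cosω) n̂n̂ᵀ gives
  R = [+0.796141, -0.273729, +0.539659; -0.015902, +0.882063, +0.470864; -0.604902, -0.383456, +0.697893]
β = atan2(√(R₁₃²+R₂₃²), R₃₃) = 0.798344; α = atan2(R₂₃, R₁₃) mod 2π = 0.717424; γ = atan2(R₃₂, −R₃₁) mod 2π = 5.718202
D^2_{0,-1}(0.7174,0.7983,5.7182) = e^{-i·0·0.7174}·d^2_{0,-1}(0.7983)·e^{-i·-1·5.7182}. Compute d first:
Half-angle: c=0.921383, s=0.388656. N=√(2·2·1·6)=4.898979
The bounds max(0,m−m')=0 and min(l+m,l−m')=1 give 2 terms
  k=0: (−1)^1·4.8990/(2)·0.9214^3·0.3887^1 = -0.744666
  k=1: (−1)^2·4.8990/(2)·0.9214^1·0.3887^3 = +0.132499
d^2_{0,-1}(0.7983) = -0.744666 +0.132499 = -0.612167
|D^2_{0,-1}|² = |d^2_{0,-1}(β)|² = (-0.612167)² = 0.374749 (the z-rotation phases have unit modulus)

P=0.3747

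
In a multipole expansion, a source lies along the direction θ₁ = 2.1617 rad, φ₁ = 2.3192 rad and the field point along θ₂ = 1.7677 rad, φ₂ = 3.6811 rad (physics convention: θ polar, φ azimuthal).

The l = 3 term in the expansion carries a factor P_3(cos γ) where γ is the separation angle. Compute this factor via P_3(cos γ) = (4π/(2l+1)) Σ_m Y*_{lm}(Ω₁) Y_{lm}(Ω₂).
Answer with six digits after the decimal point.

Term-by-term m-sum for l=3 (normalisation 4π/7 = 1.795196):
  m=-3: Y*=+0.186630+0.149204i  Y=+0.018773+0.393054i  product -0.055142+0.076157i
  m=-2: Y*=+0.029025+0.391572i  Y=-0.090795+0.169496i  product -0.069005-0.030633i
  m=-1: Y*=-0.100785+0.108532i  Y=+0.219883-0.131657i  product -0.007872+0.037133i
  m=+0: Y*=+0.301068-0.000000i  Y=+0.205047+0.000000i  product +0.061733+0.000000i
  m=+1: Y*=+0.100785+0.108532i  Y=-0.219883-0.131657i  product -0.007872-0.037133i
  m=+2: Y*=+0.029025-0.391572i  Y=-0.090795-0.169496i  product -0.069005+0.030633i
  m=+3: Y*=-0.186630+0.149204i  Y=-0.018773+0.393054i  product -0.055142-0.076157i
Accumulated sum -0.202304+0.000000i; after 4π/(2l+1) scaling, -0.363176+0.000000i ⇒ P_3 = -0.363176

-0.363176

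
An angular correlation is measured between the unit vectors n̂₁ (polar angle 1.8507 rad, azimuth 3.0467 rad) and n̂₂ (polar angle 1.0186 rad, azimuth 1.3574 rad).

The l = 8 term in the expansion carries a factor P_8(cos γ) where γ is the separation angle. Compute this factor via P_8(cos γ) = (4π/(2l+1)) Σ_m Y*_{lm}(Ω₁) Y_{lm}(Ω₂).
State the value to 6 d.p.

-0.134879

Expand P_8 via completeness: Σ_{m} conj(Y_{8,m}) at Ω₁ times Y_{8,m} at Ω₂ —
  m=-8: Y*=+0.272174-0.258244i  Y=-0.019343+0.140956i  product +0.031136+0.043360i
  m=-7: Y*=+0.339672-0.265941i  Y=-0.349605+0.026981i  product -0.111576+0.102139i
  m=-6: Y*=+0.036182-0.023159i  Y=-0.128375-0.429537i  product -0.014593-0.012569i
  m=-5: Y*=-0.303982+0.156123i  Y=+0.188380-0.103847i  product -0.041051+0.060978i
  m=-4: Y*=-0.162385+0.064778i  Y=-0.144019-0.165132i  product +0.034084+0.017486i
  m=-3: Y*=+0.255515-0.074770i  Y=+0.202909-0.272420i  product +0.031477-0.084779i
  m=-2: Y*=+0.219205-0.042109i  Y=-0.049470-0.022496i  product -0.011791-0.002848i
  m=-1: Y*=-0.226811+0.021588i  Y=+0.073243-0.337999i  product -0.009316+0.078243i
  m=+0: Y*=-0.235527-0.000000i  Y=-0.003360+0.000000i  product +0.000791+0.000000i
  m=+1: Y*=+0.226811+0.021588i  Y=-0.073243-0.337999i  product -0.009316-0.078243i
  m=+2: Y*=+0.219205+0.042109i  Y=-0.049470+0.022496i  product -0.011791+0.002848i
  m=+3: Y*=-0.255515-0.074770i  Y=-0.202909-0.272420i  product +0.031477+0.084779i
  m=+4: Y*=-0.162385-0.064778i  Y=-0.144019+0.165132i  product +0.034084-0.017486i
  m=+5: Y*=+0.303982+0.156123i  Y=-0.188380-0.103847i  product -0.041051-0.060978i
  m=+6: Y*=+0.036182+0.023159i  Y=-0.128375+0.429537i  product -0.014593+0.012569i
  m=+7: Y*=-0.339672-0.265941i  Y=+0.349605+0.026981i  product -0.111576-0.102139i
  m=+8: Y*=+0.272174+0.258244i  Y=-0.019343-0.140956i  product +0.031136-0.043360i
Total Σ_m = -0.182467+0.000000i. Multiply by 0.739198: -0.134879+0.000000i. P_8(cos γ) = -0.134879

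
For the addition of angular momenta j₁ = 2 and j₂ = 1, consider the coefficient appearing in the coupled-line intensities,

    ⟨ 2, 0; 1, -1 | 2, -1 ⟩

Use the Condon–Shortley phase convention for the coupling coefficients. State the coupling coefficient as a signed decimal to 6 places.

+√(1/2) ≈ +0.707107

triangle: 1!*3!*1!/6! = 6/720
(j±m)!: 2!*2!*0!*2!*1!*3! = 48
prefactor² = (2J+1)*Δ*N² = 2
  k=0: +1/(0!*1!*2!*0!*1!*1!) = 1/2
Σ = 1/2  ⇒  CG² = 2*(1/2)² = 1/2
CG = +√(1/2) = +0.707107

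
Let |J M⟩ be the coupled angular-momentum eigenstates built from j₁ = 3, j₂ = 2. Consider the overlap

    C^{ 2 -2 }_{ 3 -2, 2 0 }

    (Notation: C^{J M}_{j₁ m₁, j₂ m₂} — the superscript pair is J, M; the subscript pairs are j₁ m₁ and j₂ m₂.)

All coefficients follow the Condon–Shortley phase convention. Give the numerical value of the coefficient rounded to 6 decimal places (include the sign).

+√(5/14) ≈ +0.597614

√[5·3!3!1!/8! · 1!5!2!2!0!4!] = √(360/7)
  +(−1)^2/∏(2,1,3,0,0,1)! = 1/12  (running 1/12)
⟨..|..⟩ = √(360/7)·(1/12) = +0.597614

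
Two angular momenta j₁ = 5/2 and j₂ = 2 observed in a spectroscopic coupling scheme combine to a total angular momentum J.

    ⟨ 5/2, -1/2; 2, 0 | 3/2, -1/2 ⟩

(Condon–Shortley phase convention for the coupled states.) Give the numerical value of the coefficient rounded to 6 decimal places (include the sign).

+0.239046  (= +√(2/35))

j₁+j₂−J=3  J+j₁−j₂=2  J−j₁+j₂=1  j₁+j₂+J+1=7
(j₁±m₁, j₂±m₂, J±M) = (2,3,2,2,1,2)
P² = 32/35
sum k=1..2:
  [1] −1/4 = -1/4
  [2] +1/2 = 1/2
S = 1/4
C² = P²·S² = 2/35 ; C = +0.239046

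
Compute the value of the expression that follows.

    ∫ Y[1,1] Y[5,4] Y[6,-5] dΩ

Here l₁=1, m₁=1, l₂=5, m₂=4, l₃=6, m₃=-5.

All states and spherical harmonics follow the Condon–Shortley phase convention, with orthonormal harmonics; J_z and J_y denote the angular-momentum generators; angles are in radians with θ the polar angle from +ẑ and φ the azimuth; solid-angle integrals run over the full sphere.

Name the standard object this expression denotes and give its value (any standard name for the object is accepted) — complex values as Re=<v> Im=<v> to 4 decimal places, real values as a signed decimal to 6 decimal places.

This is a Gaunt coefficient — the integral of a triple product of spherical harmonics over the sphere.
Rules hold: Σm=0, L=12 even, 4≤6≤6.
N = 3·11·13 = 429
Δ = 0!·2!·10!/13! = 1/858
Racah Σ t=0..0: t=0:+1/14400 = 1/14400
⇒ 3j(1 5 6; 0 0 0)² = 6/143, sgn +1
Racah Σ t=0..0: t=0:+1/725760 = 1/725760
⇒ 3j(1 5 6; 1 4 -5)² = 5/78, sgn -1
4πI² = N·(3j₀)²·(3jₘ)² = 15/13
I = -1·√(1.15385/4π) = -0.30301841

Gaunt coefficient, -0.303018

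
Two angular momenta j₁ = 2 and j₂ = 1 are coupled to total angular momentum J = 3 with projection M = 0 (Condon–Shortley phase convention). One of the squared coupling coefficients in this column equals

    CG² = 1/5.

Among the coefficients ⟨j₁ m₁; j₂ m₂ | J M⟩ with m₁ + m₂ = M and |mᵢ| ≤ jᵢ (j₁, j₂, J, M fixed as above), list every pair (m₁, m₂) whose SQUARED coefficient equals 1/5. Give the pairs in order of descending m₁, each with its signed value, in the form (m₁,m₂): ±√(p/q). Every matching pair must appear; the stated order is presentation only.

Admissible pairs with m₁+m₂ = M = 0: (-1,1), (0,0), (1,-1)
  (m₁,m₂)=(1,-1): CG² = 1/5, CG = +√(1/5)   ← matches the target
  (m₁,m₂)=(0,0): CG² = 3/5, CG = +√(3/5)
  (m₁,m₂)=(-1,1): CG² = 1/5, CG = +√(1/5)   ← matches the target
Pairs with CG² = 1/5: (1,-1): +√(1/5); (-1,1): +√(1/5)

(1,-1): +√(1/5); (-1,1): +√(1/5)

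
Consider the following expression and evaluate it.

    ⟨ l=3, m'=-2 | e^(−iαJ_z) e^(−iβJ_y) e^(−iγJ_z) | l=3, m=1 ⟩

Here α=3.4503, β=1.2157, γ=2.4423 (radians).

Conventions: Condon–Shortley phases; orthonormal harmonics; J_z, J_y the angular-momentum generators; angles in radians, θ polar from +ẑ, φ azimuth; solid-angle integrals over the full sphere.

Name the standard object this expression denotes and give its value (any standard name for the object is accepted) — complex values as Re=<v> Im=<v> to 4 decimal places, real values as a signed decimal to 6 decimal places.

Wigner D-matrix element, Re=-0.1242 Im=-0.4781

This is a Wigner D-matrix element — the rotation-matrix element ⟨l m'| R(α,β,γ) |l m⟩ in the angular-momentum basis.
D^3_{-2,1}(3.4503,1.2157,2.4423) = e^{-i·-2·3.4503}·d^3_{-2,1}(1.2157)·e^{-i·1·2.4423}. Compute d first:
Half-angle: c=0.820878, s=0.571104. N=√(1·120·24·2)=75.894664
k∈{3,4} keeps every argument non-negative
  k=3: (−1)^0·75.8947/(12)·0.8209^3·0.5711^3 = +0.651645
  k=4: (−1)^1·75.8947/(24)·0.8209^1·0.5711^5 = -0.157708
d^3_{-2,1}(1.2157) = +0.651645 -0.157708 = +0.493937
Phases: e^{-i·(-2)·3.4503}=+0.815378+0.578929i, e^{-i·(1)·2.4423}=-0.765298-0.643677i ⇒ D=-0.124158-0.478078i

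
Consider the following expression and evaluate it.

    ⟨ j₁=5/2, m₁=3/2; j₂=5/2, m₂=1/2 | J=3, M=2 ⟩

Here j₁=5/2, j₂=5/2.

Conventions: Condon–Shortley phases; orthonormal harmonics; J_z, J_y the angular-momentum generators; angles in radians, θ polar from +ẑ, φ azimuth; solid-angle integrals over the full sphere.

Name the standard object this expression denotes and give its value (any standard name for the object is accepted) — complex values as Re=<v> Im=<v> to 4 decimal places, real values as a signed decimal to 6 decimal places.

This is a Clebsch–Gordan (vector-coupling) coefficient.
j₁+j₂−J=2  J+j₁−j₂=3  J−j₁+j₂=3  j₁+j₂+J+1=9
(j₁±m₁, j₂±m₂, J±M) = (4,1,3,2,5,1)
P² = 48
sum k=0..1:
  [0] +1/24 = 1/24
  [1] −1/12 = -1/12
S = -1/24
C² = P²·S² = 1/12 ; C = -0.288675

Clebsch–Gordan coefficient, −√(1/12) ≈ -0.288675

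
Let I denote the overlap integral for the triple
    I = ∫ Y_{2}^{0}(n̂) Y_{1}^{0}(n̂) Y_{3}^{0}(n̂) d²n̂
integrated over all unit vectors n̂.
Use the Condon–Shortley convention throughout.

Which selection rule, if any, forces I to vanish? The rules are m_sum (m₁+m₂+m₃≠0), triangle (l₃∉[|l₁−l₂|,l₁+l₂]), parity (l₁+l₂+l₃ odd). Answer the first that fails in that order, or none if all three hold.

none

m₁+m₂+m₃ = 0 + 0 + 0 = 0  ✓
triangle: |2−1|=1 ≤ l₃=3 ≤ 2+1=3  ✓
parity: l₁+l₂+l₃ = 6 is even  ✓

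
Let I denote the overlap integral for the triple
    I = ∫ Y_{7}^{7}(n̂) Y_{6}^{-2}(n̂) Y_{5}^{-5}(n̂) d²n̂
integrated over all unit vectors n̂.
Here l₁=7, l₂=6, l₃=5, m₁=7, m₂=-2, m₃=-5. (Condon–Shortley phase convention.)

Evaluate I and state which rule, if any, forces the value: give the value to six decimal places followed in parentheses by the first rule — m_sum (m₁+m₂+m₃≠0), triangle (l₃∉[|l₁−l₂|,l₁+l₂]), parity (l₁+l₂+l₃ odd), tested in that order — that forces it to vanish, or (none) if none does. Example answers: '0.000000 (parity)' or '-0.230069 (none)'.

Rules hold: Σm=0, L=18 even, 1≤5≤13.
N = 15·13·11 = 2145
Δ = 8!·6!·4!/19! = 1/174594420
Racah Σ t=2..6: t=2:+1/4147200 t=3:−1/207360 t=4:+1/82944 t=5:−1/207360 t=6:+1/4147200 = 1/345600
⇒ 3j(7 6 5; 0 0 0)² = 420/46189, sgn -1
Racah Σ t=0..0: t=0:+1/696729600 = 1/696729600
⇒ 3j(7 6 5; 7 -2 -5)² = 7/1938, sgn +1
4πI² = N·(3j₀)²·(3jₘ)² = 7350/104329
I = -1·√(0.0704502/4π) = -0.07487489
No selection rule forces the value: the integral is nonzero (none).

-0.074875 (none)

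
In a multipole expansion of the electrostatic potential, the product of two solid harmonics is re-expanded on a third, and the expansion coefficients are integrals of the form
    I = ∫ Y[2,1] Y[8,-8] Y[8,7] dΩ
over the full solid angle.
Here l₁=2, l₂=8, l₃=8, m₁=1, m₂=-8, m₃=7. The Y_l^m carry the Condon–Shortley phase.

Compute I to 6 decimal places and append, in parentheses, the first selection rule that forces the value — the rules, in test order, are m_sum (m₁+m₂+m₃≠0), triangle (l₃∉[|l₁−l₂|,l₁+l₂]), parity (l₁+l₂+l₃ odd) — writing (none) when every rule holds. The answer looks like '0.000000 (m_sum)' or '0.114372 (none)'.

0.162642 (none)

Rules hold: Σm=0, L=18 even, 6≤8≤10.
N = 5·17·17 = 1445
Δ = 2!·2!·14!/19! = 1/348840
Racah Σ t=0..2: t=0:+1/116121600 t=1:−1/25401600 t=2:+1/116121600 = -1/45158400
⇒ 3j(2 8 8; 0 0 0)² = 24/1615, sgn -1
Racah Σ t=0..0: t=0:+1/174356582400 = 1/174356582400
⇒ 3j(2 8 8; 1 -8 7)² = 5/323, sgn -1
4πI² = N·(3j₀)²·(3jₘ)² = 120/361
I = +1·√(0.33241/4π) = 0.16264177
No selection rule forces the value: the integral is nonzero (none).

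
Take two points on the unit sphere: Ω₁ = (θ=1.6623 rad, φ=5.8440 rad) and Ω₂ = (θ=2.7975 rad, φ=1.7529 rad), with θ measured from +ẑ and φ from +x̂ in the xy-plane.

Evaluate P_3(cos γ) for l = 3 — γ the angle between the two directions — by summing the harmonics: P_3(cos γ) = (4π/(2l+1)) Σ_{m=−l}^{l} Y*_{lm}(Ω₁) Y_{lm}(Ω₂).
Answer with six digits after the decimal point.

0.160996

Expand P_3 via completeness: Σ_{m} conj(Y_{3,m}) at Ω₁ times Y_{3,m} at Ω₂ —
  m=-3: Y*=+0.103226-0.398869i  Y=+0.008321+0.013686i  product +0.006318-0.001906i
  m=-2: Y*=-0.059120+0.071278i  Y=+0.102303-0.038999i  product -0.003268+0.009598i
  m=-1: Y*=-0.279126+0.131129i  Y=-0.067741-0.367871i  product +0.067147+0.093799i
  m=+0: Y*=+0.100875-0.000000i  Y=-0.502712+0.000000i  product -0.050711+0.000000i
  m=+1: Y*=+0.279126+0.131129i  Y=+0.067741-0.367871i  product +0.067147-0.093799i
  m=+2: Y*=-0.059120-0.071278i  Y=+0.102303+0.038999i  product -0.003268-0.009598i
  m=+3: Y*=-0.103226-0.398869i  Y=-0.008321+0.013686i  product +0.006318+0.001906i
Σ over m = +0.089682-0.000000i; ×(4π/7) → +0.160996-0.000000i. Real part: 0.160996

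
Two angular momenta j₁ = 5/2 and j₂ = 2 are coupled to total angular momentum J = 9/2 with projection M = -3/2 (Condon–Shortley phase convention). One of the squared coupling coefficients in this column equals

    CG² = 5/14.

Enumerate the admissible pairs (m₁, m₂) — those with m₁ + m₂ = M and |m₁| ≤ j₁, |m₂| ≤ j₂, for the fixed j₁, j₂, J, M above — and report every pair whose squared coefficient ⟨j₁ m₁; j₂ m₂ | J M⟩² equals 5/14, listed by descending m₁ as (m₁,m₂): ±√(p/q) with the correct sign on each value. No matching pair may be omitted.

(-3/2,0): +√(5/14)

Admissible pairs with m₁+m₂ = M = -3/2: (-5/2,1), (-3/2,0), (-1/2,-1), (1/2,-2)
  (m₁,m₂)=(1/2,-2): CG² = 5/42, CG = +√(5/42)
  (m₁,m₂)=(-1/2,-1): CG² = 10/21, CG = +√(10/21)
  (m₁,m₂)=(-3/2,0): CG² = 5/14, CG = +√(5/14)   ← matches the target
  (m₁,m₂)=(-5/2,1): CG² = 1/21, CG = +√(1/21)
Pairs with CG² = 5/14: (-3/2,0): +√(5/14)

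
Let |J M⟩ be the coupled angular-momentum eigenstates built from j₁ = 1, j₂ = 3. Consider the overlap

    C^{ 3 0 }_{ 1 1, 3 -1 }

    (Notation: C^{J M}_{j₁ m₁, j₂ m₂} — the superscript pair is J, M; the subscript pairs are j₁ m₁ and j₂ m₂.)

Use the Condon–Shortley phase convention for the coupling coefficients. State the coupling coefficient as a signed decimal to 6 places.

√[7·1!1!5!/8! · 2!0!2!4!3!3!] = √(72)
  +(−1)^0/∏(0,1,0,2,1,3)! = 1/12  (running 1/12)
⟨..|..⟩ = √(72)·(1/12) = +0.707107

+0.707107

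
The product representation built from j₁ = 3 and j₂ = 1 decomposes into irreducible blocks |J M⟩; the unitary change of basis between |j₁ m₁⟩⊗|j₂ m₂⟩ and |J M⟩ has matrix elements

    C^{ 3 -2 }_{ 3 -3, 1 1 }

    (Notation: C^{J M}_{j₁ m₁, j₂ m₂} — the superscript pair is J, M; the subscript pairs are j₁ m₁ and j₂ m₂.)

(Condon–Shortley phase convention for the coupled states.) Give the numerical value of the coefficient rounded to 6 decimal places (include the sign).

√[7·1!5!1!/8! · 0!6!2!0!1!5!] = √(3600)
  +(−1)^1/∏(1,0,5,1,0,0)! = -1/120  (running -1/120)
⟨..|..⟩ = √(3600)·(-1/120) = -0.500000

−√(1/4) ≈ -0.500000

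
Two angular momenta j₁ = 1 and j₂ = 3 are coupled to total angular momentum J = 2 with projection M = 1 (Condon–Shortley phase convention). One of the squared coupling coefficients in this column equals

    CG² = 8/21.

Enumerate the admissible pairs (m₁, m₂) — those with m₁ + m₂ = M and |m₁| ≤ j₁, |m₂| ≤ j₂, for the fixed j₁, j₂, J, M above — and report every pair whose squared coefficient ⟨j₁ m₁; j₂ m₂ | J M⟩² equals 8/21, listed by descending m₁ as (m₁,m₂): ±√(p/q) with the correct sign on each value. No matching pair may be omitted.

Admissible pairs with m₁+m₂ = M = 1: (-1,2), (0,1), (1,0)
  (m₁,m₂)=(1,0): CG² = 1/7, CG = +√(1/7)
  (m₁,m₂)=(0,1): CG² = 8/21, CG = −√(8/21)   ← matches the target
  (m₁,m₂)=(-1,2): CG² = 10/21, CG = +√(10/21)
Pairs with CG² = 8/21: (0,1): −√(8/21)

(0,1): −√(8/21)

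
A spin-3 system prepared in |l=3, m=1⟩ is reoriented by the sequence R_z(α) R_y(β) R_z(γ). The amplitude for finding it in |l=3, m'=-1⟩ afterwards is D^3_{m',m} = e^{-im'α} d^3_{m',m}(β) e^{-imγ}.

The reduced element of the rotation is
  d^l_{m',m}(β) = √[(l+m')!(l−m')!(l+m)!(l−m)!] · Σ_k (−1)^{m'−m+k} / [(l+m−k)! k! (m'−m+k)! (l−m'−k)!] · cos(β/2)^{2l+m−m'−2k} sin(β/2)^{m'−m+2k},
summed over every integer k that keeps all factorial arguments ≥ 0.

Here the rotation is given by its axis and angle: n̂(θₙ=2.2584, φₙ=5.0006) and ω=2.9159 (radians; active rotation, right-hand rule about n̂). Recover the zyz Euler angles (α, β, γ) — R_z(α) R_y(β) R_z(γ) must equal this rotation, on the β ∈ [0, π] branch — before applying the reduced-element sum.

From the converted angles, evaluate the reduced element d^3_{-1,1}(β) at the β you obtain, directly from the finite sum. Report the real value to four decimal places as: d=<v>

Axis–angle → zyz. n̂ = (sinθₙcosφₙ, sinθₙsinφₙ, cosθₙ) = (+0.219650, -0.740895, -0.634687), ω = 2.9159.
R = I cosω + sinω [n̂]ₓ + (1−cosω) n̂n̂ᵀ gives
  R = [-0.879371, -0.179317, -0.441081; -0.463379, +0.109292, +0.879395; -0.109484, +0.977702, -0.179200]
β = atan2(√(R₁₃²+R₂₃²), R₃₃) = 1.750969; α = atan2(R₂₃, R₁₃) mod 2π = 2.035702; γ = atan2(R₃₂, −R₃₁) mod 2π = 1.459280
d^3_{-1,1}(β=1.7510) via the finite sum:
With c≡cos(β/2)=0.640625 and s≡sin(β/2)=0.767854, N=[2·24·24·2]^{1/2}=48.000000
k: max(0,(1)−(-1))=2 … min(3+(1),3−(-1))=4
  k=2: (−1)^0·48.0000/(8)·0.6406^4·0.7679^2 = +0.595832
  k=3: (−1)^1·48.0000/(6)·0.6406^2·0.7679^4 = -1.141333
  k=4: (−1)^2·48.0000/(48)·0.6406^0·0.7679^6 = +0.204961
d^3_{-1,1}(1.7510) = +0.595832 -1.141333 +0.204961 = -0.340539

d=-0.3405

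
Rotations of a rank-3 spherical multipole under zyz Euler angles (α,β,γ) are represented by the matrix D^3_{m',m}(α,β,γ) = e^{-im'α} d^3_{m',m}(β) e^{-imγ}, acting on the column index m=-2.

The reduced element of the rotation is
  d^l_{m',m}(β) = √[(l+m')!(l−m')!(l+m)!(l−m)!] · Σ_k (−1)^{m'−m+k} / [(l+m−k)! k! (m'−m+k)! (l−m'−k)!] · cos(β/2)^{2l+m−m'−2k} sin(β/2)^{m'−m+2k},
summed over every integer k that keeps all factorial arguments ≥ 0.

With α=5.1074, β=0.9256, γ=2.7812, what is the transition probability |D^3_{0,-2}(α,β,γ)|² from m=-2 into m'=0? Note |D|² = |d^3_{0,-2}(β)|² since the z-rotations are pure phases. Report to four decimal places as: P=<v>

P=0.2763

D^3_{0,-2}(5.1074,0.9256,2.7812) = e^{-i·0·5.1074}·d^3_{0,-2}(0.9256)·e^{-i·-2·2.7812}. Compute d first:
Half-angle: c=0.894806, s=0.446455. N=√(6·6·1·120)=65.726707
The bounds max(0,m−m')=0 and min(l+m,l−m')=1 give 2 terms
  k=0: (−1)^2·65.7267/(12)·0.8948^4·0.4465^2 = +0.699894
  k=1: (−1)^3·65.7267/(12)·0.8948^2·0.4465^4 = -0.174233
d^3_{0,-2}(0.9256) = +0.699894 -0.174233 = +0.525661
|D^3_{0,-2}|² = |d^3_{0,-2}(β)|² = (+0.525661)² = 0.276319 (the z-rotation phases have unit modulus)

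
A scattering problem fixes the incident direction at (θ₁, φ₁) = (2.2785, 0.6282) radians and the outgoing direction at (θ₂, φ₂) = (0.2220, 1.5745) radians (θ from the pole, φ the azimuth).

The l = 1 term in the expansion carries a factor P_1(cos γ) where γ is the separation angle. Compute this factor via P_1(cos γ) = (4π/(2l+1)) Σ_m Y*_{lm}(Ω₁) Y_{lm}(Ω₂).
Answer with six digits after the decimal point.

-0.536315

Term-by-term m-sum for l=1 (normalisation 4π/3 = 4.188790):
  term(m=-1) = +0.011677-0.016201i   from Y*(Ω₁)=+0.212406+0.154284i, Y(Ω₂)=-0.000282-0.076071i
  term(m=+0) = -0.151389-0.000000i   from Y*(Ω₁)=-0.317636-0.000000i, Y(Ω₂)=+0.476612+0.000000i
  term(m=+1) = +0.011677+0.016201i   from Y*(Ω₁)=-0.212406+0.154284i, Y(Ω₂)=+0.000282-0.076071i
Total Σ_m = -0.128036+0.000000i. Multiply by 4.188790: -0.536315+0.000000i. P_1(cos γ) = -0.536315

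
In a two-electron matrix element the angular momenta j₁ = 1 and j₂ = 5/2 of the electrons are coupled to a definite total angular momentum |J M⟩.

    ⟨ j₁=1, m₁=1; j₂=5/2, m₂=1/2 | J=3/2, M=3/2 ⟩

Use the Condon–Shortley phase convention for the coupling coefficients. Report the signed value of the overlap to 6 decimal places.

j₁+j₂−J=2  J+j₁−j₂=0  J−j₁+j₂=3  j₁+j₂+J+1=6
(j₁±m₁, j₂±m₂, J±M) = (2,0,3,2,3,0)
P² = 48/5
sum k=0..0:
  [0] +1/12 = 1/12
S = 1/12
C² = P²·S² = 1/15 ; C = +0.258199

+√(1/15) = +0.258199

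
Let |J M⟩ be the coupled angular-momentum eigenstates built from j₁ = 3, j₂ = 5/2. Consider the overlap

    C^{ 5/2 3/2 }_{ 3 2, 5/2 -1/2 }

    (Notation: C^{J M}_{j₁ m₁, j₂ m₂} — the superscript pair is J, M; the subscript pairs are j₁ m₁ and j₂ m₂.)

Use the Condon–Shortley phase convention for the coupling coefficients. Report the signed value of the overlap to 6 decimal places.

-0.267261

√[6·3!3!2!/9! · 5!1!2!3!4!1!] = √(288/7)
  +(−1)^0/∏(0,3,1,2,2,0)! = 1/24  (running 1/24)
  +(−1)^1/∏(1,2,0,1,3,1)! = -1/12  (running -1/24)
⟨..|..⟩ = √(288/7)·(-1/24) = -0.267261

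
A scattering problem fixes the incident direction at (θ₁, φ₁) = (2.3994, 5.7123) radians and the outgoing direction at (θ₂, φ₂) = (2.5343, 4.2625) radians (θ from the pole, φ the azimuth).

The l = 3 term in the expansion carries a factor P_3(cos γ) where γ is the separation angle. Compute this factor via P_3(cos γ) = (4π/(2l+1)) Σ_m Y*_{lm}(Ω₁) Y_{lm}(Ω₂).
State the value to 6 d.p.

Summing Y*_{l m}(θ₁,φ₁)·Y_{l m}(θ₂,φ₂) over m ∈ [−3, 3]; prefactor 4π/(2·3+1) = 1.795196:
  term(m=-3) = -0.003547-0.009338i   from Y*(Ω₁)=-0.018215-0.127539i, Y(Ω₂)=+0.075642-0.017005i
  term(m=-2) = -0.091298+0.022535i   from Y*(Ω₁)=-0.143138+0.312909i, Y(Ω₂)=+0.169928+0.214039i
  term(m=-1) = +0.019788+0.162739i   from Y*(Ω₁)=+0.315356-0.202527i, Y(Ω₂)=-0.190216+0.393889i
  term(m=+0) = -0.008907+0.000000i   from Y*(Ω₁)=+0.078174-0.000000i, Y(Ω₂)=-0.113943+0.000000i
  term(m=+1) = +0.019788-0.162739i   from Y*(Ω₁)=-0.315356-0.202527i, Y(Ω₂)=+0.190216+0.393889i
  term(m=+2) = -0.091298-0.022535i   from Y*(Ω₁)=-0.143138-0.312909i, Y(Ω₂)=+0.169928-0.214039i
  term(m=+3) = -0.003547+0.009338i   from Y*(Ω₁)=+0.018215-0.127539i, Y(Ω₂)=-0.075642-0.017005i
Accumulated sum -0.159021-0.000000i; after 4π/(2l+1) scaling, -0.285474-0.000000i ⇒ P_3 = -0.285474

-0.285474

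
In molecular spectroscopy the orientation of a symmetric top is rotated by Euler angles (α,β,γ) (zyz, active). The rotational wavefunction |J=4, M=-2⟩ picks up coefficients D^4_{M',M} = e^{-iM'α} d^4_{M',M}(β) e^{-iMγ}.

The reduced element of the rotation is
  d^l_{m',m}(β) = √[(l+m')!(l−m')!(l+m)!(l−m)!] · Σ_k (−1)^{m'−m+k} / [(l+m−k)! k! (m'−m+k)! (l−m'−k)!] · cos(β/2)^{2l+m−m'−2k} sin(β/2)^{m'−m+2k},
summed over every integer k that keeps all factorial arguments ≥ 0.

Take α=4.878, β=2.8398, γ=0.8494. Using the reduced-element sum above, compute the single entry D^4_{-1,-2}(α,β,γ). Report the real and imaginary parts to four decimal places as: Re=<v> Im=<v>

Re=-0.0419 Im=-0.0127

Split into d^4_{-1,-2}(β=2.8398) × two z-phases.
With c≡cos(β/2)=0.150324 and s≡sin(β/2)=0.988637, N=[6·120·2·720]^{1/2}=1018.233765
k: max(0,(-2)−(-1))=0 … min(4+(-2),4−(-1))=2
  k=0: (−1)^1·1018.2338/(240)·0.1503^7·0.9886^1 = -0.000007
  k=1: (−1)^2·1018.2338/(48)·0.1503^5·0.9886^3 = +0.001573
  k=2: (−1)^3·1018.2338/(72)·0.1503^3·0.9886^5 = -0.045372
d^4_{-1,-2}(2.8398) = -0.000007 +0.001573 -0.045372 = -0.043806
D = (+0.164855-0.986318i)·(-0.043806)·(-0.127654+0.991819i) = -0.041931-0.012678i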